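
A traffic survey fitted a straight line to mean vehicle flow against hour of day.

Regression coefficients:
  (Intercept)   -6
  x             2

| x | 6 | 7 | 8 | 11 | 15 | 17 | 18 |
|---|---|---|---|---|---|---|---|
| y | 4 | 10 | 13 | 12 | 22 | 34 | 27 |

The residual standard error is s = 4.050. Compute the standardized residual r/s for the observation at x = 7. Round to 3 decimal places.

0.494

ŷ = -6 + 2·7 = 8
r = 10 − 8 = 2
r/s = 2 / 4.050 = 0.494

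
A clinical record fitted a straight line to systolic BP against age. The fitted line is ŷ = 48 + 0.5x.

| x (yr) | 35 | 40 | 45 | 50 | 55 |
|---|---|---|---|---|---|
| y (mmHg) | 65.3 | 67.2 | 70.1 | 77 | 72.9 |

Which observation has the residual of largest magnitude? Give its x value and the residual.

x = 50, e = 4

x=35: ŷ = 48 + 0.5·35 = 65.5; e = 65.3 − 65.5 = -0.2
x=40: ŷ = 48 + 0.5·40 = 68; e = 67.2 − 68 = -0.8
x=45: ŷ = 48 + 0.5·45 = 70.5; e = 70.1 − 70.5 = -0.4
x=50: ŷ = 48 + 0.5·50 = 73; e = 77 − 73 = 4
x=55: ŷ = 48 + 0.5·55 = 75.5; e = 72.9 − 75.5 = -2.6
Largest |e| is 4 at x = 50, residual 4.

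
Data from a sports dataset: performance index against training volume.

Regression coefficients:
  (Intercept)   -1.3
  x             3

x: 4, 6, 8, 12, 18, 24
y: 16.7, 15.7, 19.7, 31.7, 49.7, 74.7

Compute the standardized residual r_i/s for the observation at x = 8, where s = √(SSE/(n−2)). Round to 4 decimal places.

x=4: ŷ = -1.3 + 3·4 = 10.7; r = 16.7 − 10.7 = 6
x=6: ŷ = -1.3 + 3·6 = 16.7; r = 15.7 − 16.7 = -1
x=8: ŷ = -1.3 + 3·8 = 22.7; r = 19.7 − 22.7 = -3
x=12: ŷ = -1.3 + 3·12 = 34.7; r = 31.7 − 34.7 = -3
x=18: ŷ = -1.3 + 3·18 = 52.7; r = 49.7 − 52.7 = -3
x=24: ŷ = -1.3 + 3·24 = 70.7; r = 74.7 − 70.7 = 4
SSE = 36 + 1 + 9 + 9 + 9 + 16 = 80
s = √(80/4) = 4.47214
r/s = -3 / 4.47214 = -0.6708

-0.6708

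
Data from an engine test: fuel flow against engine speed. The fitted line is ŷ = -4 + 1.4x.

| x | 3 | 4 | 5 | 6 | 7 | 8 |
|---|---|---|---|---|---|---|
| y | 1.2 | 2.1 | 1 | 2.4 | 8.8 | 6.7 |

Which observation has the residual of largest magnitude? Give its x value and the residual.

x = 7, e = 3

x=3: ŷ = -4 + 1.4·3 = 0.2; e = 1.2 − 0.2 = 1
x=4: ŷ = -4 + 1.4·4 = 1.6; e = 2.1 − 1.6 = 0.5
x=5: ŷ = -4 + 1.4·5 = 3; e = 1 − 3 = -2
x=6: ŷ = -4 + 1.4·6 = 4.4; e = 2.4 − 4.4 = -2
x=7: ŷ = -4 + 1.4·7 = 5.8; e = 8.8 − 5.8 = 3
x=8: ŷ = -4 + 1.4·8 = 7.2; e = 6.7 − 7.2 = -0.5
Largest |e| is 3 at x = 7, residual 3.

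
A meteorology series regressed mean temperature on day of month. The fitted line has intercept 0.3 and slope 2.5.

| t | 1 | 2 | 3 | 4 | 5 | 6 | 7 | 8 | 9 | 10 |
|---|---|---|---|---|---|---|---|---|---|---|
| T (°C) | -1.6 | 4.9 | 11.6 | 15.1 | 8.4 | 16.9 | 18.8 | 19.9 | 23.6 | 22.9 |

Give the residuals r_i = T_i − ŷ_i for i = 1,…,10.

-4.4, -0.4, 3.8, 4.8, -4.4, 1.6, 1, -0.4, 0.8, -2.4

t=1: ŷ = 0.3 + 2.5·1 = 2.8; r = -1.6 − 2.8 = -4.4
t=2: ŷ = 0.3 + 2.5·2 = 5.3; r = 4.9 − 5.3 = -0.4
t=3: ŷ = 0.3 + 2.5·3 = 7.8; r = 11.6 − 7.8 = 3.8
t=4: ŷ = 0.3 + 2.5·4 = 10.3; r = 15.1 − 10.3 = 4.8
t=5: ŷ = 0.3 + 2.5·5 = 12.8; r = 8.4 − 12.8 = -4.4
t=6: ŷ = 0.3 + 2.5·6 = 15.3; r = 16.9 − 15.3 = 1.6
t=7: ŷ = 0.3 + 2.5·7 = 17.8; r = 18.8 − 17.8 = 1
t=8: ŷ = 0.3 + 2.5·8 = 20.3; r = 19.9 − 20.3 = -0.4
t=9: ŷ = 0.3 + 2.5·9 = 22.8; r = 23.6 − 22.8 = 0.8
t=10: ŷ = 0.3 + 2.5·10 = 25.3; r = 22.9 − 25.3 = -2.4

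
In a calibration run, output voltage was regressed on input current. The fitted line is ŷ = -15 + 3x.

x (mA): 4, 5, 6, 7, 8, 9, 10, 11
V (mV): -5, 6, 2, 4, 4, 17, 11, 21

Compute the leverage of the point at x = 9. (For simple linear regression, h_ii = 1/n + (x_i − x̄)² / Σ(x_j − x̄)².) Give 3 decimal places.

h = 0.179

x̄ = (4 + 5 + 6 + 7 + 8 + 9 + 10 + 11)/8 = 7.5
Σ(x − x̄)² = 12.25 + 6.25 + 2.25 + 0.25 + 0.25 + 2.25 + 6.25 + 12.25 = 42
h = 1/8 + (1.5)²/42 = 0.125 + 0.0535714 = 0.179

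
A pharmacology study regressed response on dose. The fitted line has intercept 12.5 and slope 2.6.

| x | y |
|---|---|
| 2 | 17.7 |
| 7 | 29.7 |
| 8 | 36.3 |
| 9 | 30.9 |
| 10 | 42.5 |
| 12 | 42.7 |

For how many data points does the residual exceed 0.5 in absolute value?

x=2: ŷ = 12.5 + 2.6·2 = 17.7; e = 17.7 − 17.7 = 0
x=7: ŷ = 12.5 + 2.6·7 = 30.7; e = 29.7 − 30.7 = -1
x=8: ŷ = 12.5 + 2.6·8 = 33.3; e = 36.3 − 33.3 = 3
x=9: ŷ = 12.5 + 2.6·9 = 35.9; e = 30.9 − 35.9 = -5
x=10: ŷ = 12.5 + 2.6·10 = 38.5; e = 42.5 − 38.5 = 4
x=12: ŷ = 12.5 + 2.6·12 = 43.7; e = 42.7 − 43.7 = -1
|e| > 0.5: x=7 (|e|=1), x=8 (|e|=3), x=9 (|e|=5), x=10 (|e|=4), x=12 (|e|=1) → 5

5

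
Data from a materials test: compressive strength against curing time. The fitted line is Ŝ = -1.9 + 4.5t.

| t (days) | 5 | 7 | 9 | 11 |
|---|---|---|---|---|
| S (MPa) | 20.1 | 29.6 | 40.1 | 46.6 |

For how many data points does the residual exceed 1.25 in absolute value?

1

t=5: Ŝ = -1.9 + 4.5·5 = 20.6; e = 20.1 − 20.6 = -0.5
t=7: Ŝ = -1.9 + 4.5·7 = 29.6; e = 29.6 − 29.6 = 0
t=9: Ŝ = -1.9 + 4.5·9 = 38.6; e = 40.1 − 38.6 = 1.5
t=11: Ŝ = -1.9 + 4.5·11 = 47.6; e = 46.6 − 47.6 = -1
|e| > 1.25: t=9 (|e|=1.5) → 1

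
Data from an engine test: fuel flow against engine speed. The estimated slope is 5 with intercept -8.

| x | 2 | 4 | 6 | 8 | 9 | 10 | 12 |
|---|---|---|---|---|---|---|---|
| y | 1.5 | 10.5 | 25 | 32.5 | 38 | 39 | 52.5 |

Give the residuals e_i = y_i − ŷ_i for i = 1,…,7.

-0.5, -1.5, 3, 0.5, 1, -3, 0.5

x=2: ŷ = -8 + 5·2 = 2; e = 1.5 − 2 = -0.5
x=4: ŷ = -8 + 5·4 = 12; e = 10.5 − 12 = -1.5
x=6: ŷ = -8 + 5·6 = 22; e = 25 − 22 = 3
x=8: ŷ = -8 + 5·8 = 32; e = 32.5 − 32 = 0.5
x=9: ŷ = -8 + 5·9 = 37; e = 38 − 37 = 1
x=10: ŷ = -8 + 5·10 = 42; e = 39 − 42 = -3
x=12: ŷ = -8 + 5·12 = 52; e = 52.5 − 52 = 0.5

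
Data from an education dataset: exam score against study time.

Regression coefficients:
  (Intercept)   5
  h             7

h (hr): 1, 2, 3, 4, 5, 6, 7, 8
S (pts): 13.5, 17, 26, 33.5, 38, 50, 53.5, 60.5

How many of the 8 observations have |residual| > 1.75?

h=1: ŷ = 5 + 7·1 = 12; r = 13.5 − 12 = 1.5
h=2: ŷ = 5 + 7·2 = 19; r = 17 − 19 = -2
h=3: ŷ = 5 + 7·3 = 26; r = 26 − 26 = 0
h=4: ŷ = 5 + 7·4 = 33; r = 33.5 − 33 = 0.5
h=5: ŷ = 5 + 7·5 = 40; r = 38 − 40 = -2
h=6: ŷ = 5 + 7·6 = 47; r = 50 − 47 = 3
h=7: ŷ = 5 + 7·7 = 54; r = 53.5 − 54 = -0.5
h=8: ŷ = 5 + 7·8 = 61; r = 60.5 − 61 = -0.5
|r| > 1.75: h=2 (|r|=2), h=5 (|r|=2), h=6 (|r|=3) → 3

3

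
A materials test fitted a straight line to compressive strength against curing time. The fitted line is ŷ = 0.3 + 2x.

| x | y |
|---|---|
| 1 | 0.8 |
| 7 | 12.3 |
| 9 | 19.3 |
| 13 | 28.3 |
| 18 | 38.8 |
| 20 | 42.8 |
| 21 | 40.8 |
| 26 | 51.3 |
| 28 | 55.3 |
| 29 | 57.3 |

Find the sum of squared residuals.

SSE = 29

x=1: ŷ = 0.3 + 2·1 = 2.3; e = 0.8 − 2.3 = -1.5
x=7: ŷ = 0.3 + 2·7 = 14.3; e = 12.3 − 14.3 = -2
x=9: ŷ = 0.3 + 2·9 = 18.3; e = 19.3 − 18.3 = 1
x=13: ŷ = 0.3 + 2·13 = 26.3; e = 28.3 − 26.3 = 2
x=18: ŷ = 0.3 + 2·18 = 36.3; e = 38.8 − 36.3 = 2.5
x=20: ŷ = 0.3 + 2·20 = 40.3; e = 42.8 − 40.3 = 2.5
x=21: ŷ = 0.3 + 2·21 = 42.3; e = 40.8 − 42.3 = -1.5
x=26: ŷ = 0.3 + 2·26 = 52.3; e = 51.3 − 52.3 = -1
x=28: ŷ = 0.3 + 2·28 = 56.3; e = 55.3 − 56.3 = -1
x=29: ŷ = 0.3 + 2·29 = 58.3; e = 57.3 − 58.3 = -1
SSE = 2.25 + 4 + 1 + 4 + 6.25 + 6.25 + 2.25 + 1 + 1 + 1 = 29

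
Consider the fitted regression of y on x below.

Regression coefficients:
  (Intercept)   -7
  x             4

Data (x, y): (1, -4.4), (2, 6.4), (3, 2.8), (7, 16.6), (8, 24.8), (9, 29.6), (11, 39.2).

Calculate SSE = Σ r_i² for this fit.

SSE = 60.56

x=1: ŷ = -7 + 4·1 = -3; r = -4.4 − (-3) = -1.4
x=2: ŷ = -7 + 4·2 = 1; r = 6.4 − 1 = 5.4
x=3: ŷ = -7 + 4·3 = 5; r = 2.8 − 5 = -2.2
x=7: ŷ = -7 + 4·7 = 21; r = 16.6 − 21 = -4.4
x=8: ŷ = -7 + 4·8 = 25; r = 24.8 − 25 = -0.2
x=9: ŷ = -7 + 4·9 = 29; r = 29.6 − 29 = 0.6
x=11: ŷ = -7 + 4·11 = 37; r = 39.2 − 37 = 2.2
SSE = 1.96 + 29.16 + 4.84 + 19.36 + 0.04 + 0.36 + 4.84 = 60.56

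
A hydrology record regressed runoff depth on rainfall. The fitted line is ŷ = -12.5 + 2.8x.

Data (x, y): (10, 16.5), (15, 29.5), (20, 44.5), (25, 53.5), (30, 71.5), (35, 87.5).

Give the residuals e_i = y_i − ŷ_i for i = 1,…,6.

1, 0, 1, -4, 0, 2

x=10: ŷ = -12.5 + 2.8·10 = 15.5; e = 16.5 − 15.5 = 1
x=15: ŷ = -12.5 + 2.8·15 = 29.5; e = 29.5 − 29.5 = 0
x=20: ŷ = -12.5 + 2.8·20 = 43.5; e = 44.5 − 43.5 = 1
x=25: ŷ = -12.5 + 2.8·25 = 57.5; e = 53.5 − 57.5 = -4
x=30: ŷ = -12.5 + 2.8·30 = 71.5; e = 71.5 − 71.5 = 0
x=35: ŷ = -12.5 + 2.8·35 = 85.5; e = 87.5 − 85.5 = 2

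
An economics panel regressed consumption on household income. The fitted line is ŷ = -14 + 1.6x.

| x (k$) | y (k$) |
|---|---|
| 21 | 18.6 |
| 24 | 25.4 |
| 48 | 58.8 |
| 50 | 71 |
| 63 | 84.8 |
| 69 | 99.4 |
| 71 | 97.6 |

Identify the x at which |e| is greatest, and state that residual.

x=21: ŷ = -14 + 1.6·21 = 19.6; e = 18.6 − 19.6 = -1
x=24: ŷ = -14 + 1.6·24 = 24.4; e = 25.4 − 24.4 = 1
x=48: ŷ = -14 + 1.6·48 = 62.8; e = 58.8 − 62.8 = -4
x=50: ŷ = -14 + 1.6·50 = 66; e = 71 − 66 = 5
x=63: ŷ = -14 + 1.6·63 = 86.8; e = 84.8 − 86.8 = -2
x=69: ŷ = -14 + 1.6·69 = 96.4; e = 99.4 − 96.4 = 3
x=71: ŷ = -14 + 1.6·71 = 99.6; e = 97.6 − 99.6 = -2
Largest |e| is 5 at x = 50, residual 5.

x = 50, e = 5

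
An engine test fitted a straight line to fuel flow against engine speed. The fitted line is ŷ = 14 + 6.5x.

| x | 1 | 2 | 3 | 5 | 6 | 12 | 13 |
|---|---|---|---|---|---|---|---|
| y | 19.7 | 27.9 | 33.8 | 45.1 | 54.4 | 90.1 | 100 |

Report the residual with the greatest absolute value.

x=1: ŷ = 14 + 6.5·1 = 20.5; e = 19.7 − 20.5 = -0.8
x=2: ŷ = 14 + 6.5·2 = 27; e = 27.9 − 27 = 0.9
x=3: ŷ = 14 + 6.5·3 = 33.5; e = 33.8 − 33.5 = 0.3
x=5: ŷ = 14 + 6.5·5 = 46.5; e = 45.1 − 46.5 = -1.4
x=6: ŷ = 14 + 6.5·6 = 53; e = 54.4 − 53 = 1.4
x=12: ŷ = 14 + 6.5·12 = 92; e = 90.1 − 92 = -1.9
x=13: ŷ = 14 + 6.5·13 = 98.5; e = 100 − 98.5 = 1.5
Largest |e| is 1.9 at x = 12, residual -1.9.

e = -1.9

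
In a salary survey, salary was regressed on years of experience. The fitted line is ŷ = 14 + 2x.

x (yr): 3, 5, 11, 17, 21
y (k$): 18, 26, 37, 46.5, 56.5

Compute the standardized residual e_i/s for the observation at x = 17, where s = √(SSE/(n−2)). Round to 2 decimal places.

x=3: ŷ = 14 + 2·3 = 20; e = 18 − 20 = -2
x=5: ŷ = 14 + 2·5 = 24; e = 26 − 24 = 2
x=11: ŷ = 14 + 2·11 = 36; e = 37 − 36 = 1
x=17: ŷ = 14 + 2·17 = 48; e = 46.5 − 48 = -1.5
x=21: ŷ = 14 + 2·21 = 56; e = 56.5 − 56 = 0.5
SSE = 4 + 4 + 1 + 2.25 + 0.25 = 11.5
s = √(11.5/3) = 1.95789
e/s = -1.5 / 1.95789 = -0.77

-0.77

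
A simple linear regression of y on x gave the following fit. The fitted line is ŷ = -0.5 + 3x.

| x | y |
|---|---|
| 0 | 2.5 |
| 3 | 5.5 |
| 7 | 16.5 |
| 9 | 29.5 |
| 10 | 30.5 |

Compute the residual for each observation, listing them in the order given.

x=0: ŷ = -0.5 + 3·0 = -0.5; e = 2.5 − (-0.5) = 3
x=3: ŷ = -0.5 + 3·3 = 8.5; e = 5.5 − 8.5 = -3
x=7: ŷ = -0.5 + 3·7 = 20.5; e = 16.5 − 20.5 = -4
x=9: ŷ = -0.5 + 3·9 = 26.5; e = 29.5 − 26.5 = 3
x=10: ŷ = -0.5 + 3·10 = 29.5; e = 30.5 − 29.5 = 1

3, -3, -4, 3, 1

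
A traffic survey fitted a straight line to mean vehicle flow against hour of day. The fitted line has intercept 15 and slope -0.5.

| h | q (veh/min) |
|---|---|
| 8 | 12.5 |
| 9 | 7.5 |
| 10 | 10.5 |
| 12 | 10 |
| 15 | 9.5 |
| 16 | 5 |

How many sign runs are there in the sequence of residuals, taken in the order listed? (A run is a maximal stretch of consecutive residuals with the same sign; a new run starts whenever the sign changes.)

4 runs

h=8: q̂ = 15 − 0.5·8 = 11; r = 12.5 − 11 = 1.5
h=9: q̂ = 15 − 0.5·9 = 10.5; r = 7.5 − 10.5 = -3
h=10: q̂ = 15 − 0.5·10 = 10; r = 10.5 − 10 = 0.5
h=12: q̂ = 15 − 0.5·12 = 9; r = 10 − 9 = 1
h=15: q̂ = 15 − 0.5·15 = 7.5; r = 9.5 − 7.5 = 2
h=16: q̂ = 15 − 0.5·16 = 7; r = 5 − 7 = -2
Signs: + − + + + −
Runs: +×1, −×1, +×3, −×1 → 4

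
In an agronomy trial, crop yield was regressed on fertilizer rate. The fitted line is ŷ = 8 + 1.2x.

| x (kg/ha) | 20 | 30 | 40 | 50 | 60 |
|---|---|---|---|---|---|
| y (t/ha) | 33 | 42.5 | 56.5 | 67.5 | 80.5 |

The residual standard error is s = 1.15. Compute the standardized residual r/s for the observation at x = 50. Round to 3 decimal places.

ŷ = 8 + 1.2·50 = 68
r = 67.5 − 68 = -0.5
r/s = -0.5 / 1.15 = -0.435

-0.435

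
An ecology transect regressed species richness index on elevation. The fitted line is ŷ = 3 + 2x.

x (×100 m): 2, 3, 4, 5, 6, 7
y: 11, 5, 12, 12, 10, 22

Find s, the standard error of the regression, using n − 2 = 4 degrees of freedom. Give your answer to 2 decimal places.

s = 4.58

x=2: ŷ = 3 + 2·2 = 7; e = 11 − 7 = 4
x=3: ŷ = 3 + 2·3 = 9; e = 5 − 9 = -4
x=4: ŷ = 3 + 2·4 = 11; e = 12 − 11 = 1
x=5: ŷ = 3 + 2·5 = 13; e = 12 − 13 = -1
x=6: ŷ = 3 + 2·6 = 15; e = 10 − 15 = -5
x=7: ŷ = 3 + 2·7 = 17; e = 22 − 17 = 5
SSE = 16 + 16 + 1 + 1 + 25 + 25 = 84
s = √(84/4) = √21 ≈ 4.58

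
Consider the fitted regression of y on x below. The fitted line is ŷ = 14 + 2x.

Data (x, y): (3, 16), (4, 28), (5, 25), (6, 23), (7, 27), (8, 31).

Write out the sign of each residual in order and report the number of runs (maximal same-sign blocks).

4 runs

x=3: ŷ = 14 + 2·3 = 20; e = 16 − 20 = -4
x=4: ŷ = 14 + 2·4 = 22; e = 28 − 22 = 6
x=5: ŷ = 14 + 2·5 = 24; e = 25 − 24 = 1
x=6: ŷ = 14 + 2·6 = 26; e = 23 − 26 = -3
x=7: ŷ = 14 + 2·7 = 28; e = 27 − 28 = -1
x=8: ŷ = 14 + 2·8 = 30; e = 31 − 30 = 1
Signs: − + + − − +
Runs: −×1, +×2, −×2, +×1 → 4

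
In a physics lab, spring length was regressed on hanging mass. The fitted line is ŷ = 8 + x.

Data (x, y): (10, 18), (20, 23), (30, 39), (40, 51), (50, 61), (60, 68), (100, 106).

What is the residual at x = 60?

ŷ = 8 + 60 = 68
e = 68 − 68 = 0

e = 0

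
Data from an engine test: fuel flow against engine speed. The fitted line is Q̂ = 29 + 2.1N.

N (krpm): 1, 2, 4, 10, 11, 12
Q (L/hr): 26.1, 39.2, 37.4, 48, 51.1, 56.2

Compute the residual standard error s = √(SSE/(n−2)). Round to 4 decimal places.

s = 4.1833

N=1: Q̂ = 29 + 2.1·1 = 31.1; r = 26.1 − 31.1 = -5
N=2: Q̂ = 29 + 2.1·2 = 33.2; r = 39.2 − 33.2 = 6
N=4: Q̂ = 29 + 2.1·4 = 37.4; r = 37.4 − 37.4 = 0
N=10: Q̂ = 29 + 2.1·10 = 50; r = 48 − 50 = -2
N=11: Q̂ = 29 + 2.1·11 = 52.1; r = 51.1 − 52.1 = -1
N=12: Q̂ = 29 + 2.1·12 = 54.2; r = 56.2 − 54.2 = 2
SSE = 25 + 36 + 0 + 4 + 1 + 4 = 70
s = √(70/4) = √17.5 ≈ 4.1833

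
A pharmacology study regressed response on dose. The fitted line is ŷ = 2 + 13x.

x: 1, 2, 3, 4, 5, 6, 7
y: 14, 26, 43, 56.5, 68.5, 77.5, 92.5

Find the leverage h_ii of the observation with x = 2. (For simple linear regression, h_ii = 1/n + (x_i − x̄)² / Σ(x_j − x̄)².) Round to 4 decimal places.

x̄ = (1 + 2 + 3 + 4 + 5 + 6 + 7)/7 = 4
Σ(x − x̄)² = 9 + 4 + 1 + 0 + 1 + 4 + 9 = 28
h = 1/7 + (-2)²/28 = 0.142857 + 0.142857 = 0.2857

h = 0.2857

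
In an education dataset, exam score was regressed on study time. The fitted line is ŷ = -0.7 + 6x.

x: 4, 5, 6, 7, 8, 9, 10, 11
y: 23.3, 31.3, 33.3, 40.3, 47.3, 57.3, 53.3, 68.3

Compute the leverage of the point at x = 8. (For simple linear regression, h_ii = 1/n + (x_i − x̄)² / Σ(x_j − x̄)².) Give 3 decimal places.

h = 0.131

x̄ = (4 + 5 + 6 + 7 + 8 + 9 + 10 + 11)/8 = 7.5
Σ(x − x̄)² = 12.25 + 6.25 + 2.25 + 0.25 + 0.25 + 2.25 + 6.25 + 12.25 = 42
h = 1/8 + (0.5)²/42 = 0.125 + 0.00595238 = 0.131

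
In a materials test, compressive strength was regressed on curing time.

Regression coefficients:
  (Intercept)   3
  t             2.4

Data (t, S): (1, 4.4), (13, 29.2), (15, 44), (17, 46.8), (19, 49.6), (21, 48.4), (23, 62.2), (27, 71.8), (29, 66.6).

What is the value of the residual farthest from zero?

r = -6

t=1: ŷ = 3 + 2.4·1 = 5.4; r = 4.4 − 5.4 = -1
t=13: ŷ = 3 + 2.4·13 = 34.2; r = 29.2 − 34.2 = -5
t=15: ŷ = 3 + 2.4·15 = 39; r = 44 − 39 = 5
t=17: ŷ = 3 + 2.4·17 = 43.8; r = 46.8 − 43.8 = 3
t=19: ŷ = 3 + 2.4·19 = 48.6; r = 49.6 − 48.6 = 1
t=21: ŷ = 3 + 2.4·21 = 53.4; r = 48.4 − 53.4 = -5
t=23: ŷ = 3 + 2.4·23 = 58.2; r = 62.2 − 58.2 = 4
t=27: ŷ = 3 + 2.4·27 = 67.8; r = 71.8 − 67.8 = 4
t=29: ŷ = 3 + 2.4·29 = 72.6; r = 66.6 − 72.6 = -6
Largest |r| is 6 at t = 29, residual -6.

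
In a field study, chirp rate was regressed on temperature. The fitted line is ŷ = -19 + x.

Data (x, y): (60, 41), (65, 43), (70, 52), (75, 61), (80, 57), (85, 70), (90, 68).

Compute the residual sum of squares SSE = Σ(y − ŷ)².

x=60: ŷ = -19 + 60 = 41; r = 41 − 41 = 0
x=65: ŷ = -19 + 65 = 46; r = 43 − 46 = -3
x=70: ŷ = -19 + 70 = 51; r = 52 − 51 = 1
x=75: ŷ = -19 + 75 = 56; r = 61 − 56 = 5
x=80: ŷ = -19 + 80 = 61; r = 57 − 61 = -4
x=85: ŷ = -19 + 85 = 66; r = 70 − 66 = 4
x=90: ŷ = -19 + 90 = 71; r = 68 − 71 = -3
SSE = 0 + 9 + 1 + 25 + 16 + 16 + 9 = 76

SSE = 76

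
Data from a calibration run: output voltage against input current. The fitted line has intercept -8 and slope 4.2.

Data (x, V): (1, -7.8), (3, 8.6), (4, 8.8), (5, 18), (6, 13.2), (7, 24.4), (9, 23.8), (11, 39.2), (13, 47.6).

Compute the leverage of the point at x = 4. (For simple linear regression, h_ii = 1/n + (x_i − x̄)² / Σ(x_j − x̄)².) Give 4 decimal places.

h = 0.1654

x̄ = (1 + 3 + 4 + 5 + 6 + 7 + 9 + 11 + 13)/9 = 6.55556
Σ(x − x̄)² = 30.8642 + 12.642 + 6.53086 + 2.41975 + 0.308642 + 0.197531 + 5.97531 + 19.7531 + 41.5309 = 120.222
h = 1/9 + (-2.55556)²/120.222 = 0.111111 + 0.0543233 = 0.1654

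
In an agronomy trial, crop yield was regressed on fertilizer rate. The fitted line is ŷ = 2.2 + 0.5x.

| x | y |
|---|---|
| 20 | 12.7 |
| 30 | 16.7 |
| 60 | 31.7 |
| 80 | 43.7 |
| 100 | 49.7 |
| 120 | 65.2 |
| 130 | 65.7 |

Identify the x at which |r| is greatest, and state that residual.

x = 120, r = 3

x=20: ŷ = 2.2 + 0.5·20 = 12.2; r = 12.7 − 12.2 = 0.5
x=30: ŷ = 2.2 + 0.5·30 = 17.2; r = 16.7 − 17.2 = -0.5
x=60: ŷ = 2.2 + 0.5·60 = 32.2; r = 31.7 − 32.2 = -0.5
x=80: ŷ = 2.2 + 0.5·80 = 42.2; r = 43.7 − 42.2 = 1.5
x=100: ŷ = 2.2 + 0.5·100 = 52.2; r = 49.7 − 52.2 = -2.5
x=120: ŷ = 2.2 + 0.5·120 = 62.2; r = 65.2 − 62.2 = 3
x=130: ŷ = 2.2 + 0.5·130 = 67.2; r = 65.7 − 67.2 = -1.5
Largest |r| is 3 at x = 120, residual 3.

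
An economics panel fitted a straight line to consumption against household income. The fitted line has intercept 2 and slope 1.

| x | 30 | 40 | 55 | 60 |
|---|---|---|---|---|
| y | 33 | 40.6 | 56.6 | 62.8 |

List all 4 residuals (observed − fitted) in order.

1, -1.4, -0.4, 0.8

x=30: ŷ = 2 + 30 = 32; r = 33 − 32 = 1
x=40: ŷ = 2 + 40 = 42; r = 40.6 − 42 = -1.4
x=55: ŷ = 2 + 55 = 57; r = 56.6 − 57 = -0.4
x=60: ŷ = 2 + 60 = 62; r = 62.8 − 62 = 0.8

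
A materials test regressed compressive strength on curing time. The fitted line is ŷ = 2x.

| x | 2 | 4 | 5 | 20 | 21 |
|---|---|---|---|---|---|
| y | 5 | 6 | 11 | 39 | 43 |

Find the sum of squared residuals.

x=2: ŷ = 2·2 = 4; r = 5 − 4 = 1
x=4: ŷ = 2·4 = 8; r = 6 − 8 = -2
x=5: ŷ = 2·5 = 10; r = 11 − 10 = 1
x=20: ŷ = 2·20 = 40; r = 39 − 40 = -1
x=21: ŷ = 2·21 = 42; r = 43 − 42 = 1
SSE = 1 + 4 + 1 + 1 + 1 = 8

SSE = 8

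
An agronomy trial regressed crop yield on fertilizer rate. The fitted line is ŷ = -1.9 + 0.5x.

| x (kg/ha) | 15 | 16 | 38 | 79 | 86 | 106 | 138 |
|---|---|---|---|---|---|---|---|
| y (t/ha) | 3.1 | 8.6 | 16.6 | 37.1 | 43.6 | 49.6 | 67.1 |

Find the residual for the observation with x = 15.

ŷ = -1.9 + 0.5·15 = 5.6
e = 3.1 − 5.6 = -2.5

e = -2.5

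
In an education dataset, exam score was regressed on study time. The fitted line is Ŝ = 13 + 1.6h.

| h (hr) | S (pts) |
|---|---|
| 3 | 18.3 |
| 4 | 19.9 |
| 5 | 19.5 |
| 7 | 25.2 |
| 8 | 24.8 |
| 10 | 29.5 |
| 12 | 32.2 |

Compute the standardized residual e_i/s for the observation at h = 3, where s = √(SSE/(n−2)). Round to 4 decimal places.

0.5000

h=3: Ŝ = 13 + 1.6·3 = 17.8; e = 18.3 − 17.8 = 0.5
h=4: Ŝ = 13 + 1.6·4 = 19.4; e = 19.9 − 19.4 = 0.5
h=5: Ŝ = 13 + 1.6·5 = 21; e = 19.5 − 21 = -1.5
h=7: Ŝ = 13 + 1.6·7 = 24.2; e = 25.2 − 24.2 = 1
h=8: Ŝ = 13 + 1.6·8 = 25.8; e = 24.8 − 25.8 = -1
h=10: Ŝ = 13 + 1.6·10 = 29; e = 29.5 − 29 = 0.5
h=12: Ŝ = 13 + 1.6·12 = 32.2; e = 32.2 − 32.2 = 0
SSE = 0.25 + 0.25 + 2.25 + 1 + 1 + 0.25 + 0 = 5
s = √(5/5) = 1
e/s = 0.5 / 1 = 0.5000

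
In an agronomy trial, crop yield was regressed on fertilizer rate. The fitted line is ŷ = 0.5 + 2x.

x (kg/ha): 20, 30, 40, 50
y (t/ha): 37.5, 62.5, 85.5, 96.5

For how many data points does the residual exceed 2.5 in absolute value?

3

x=20: ŷ = 0.5 + 2·20 = 40.5; r = 37.5 − 40.5 = -3
x=30: ŷ = 0.5 + 2·30 = 60.5; r = 62.5 − 60.5 = 2
x=40: ŷ = 0.5 + 2·40 = 80.5; r = 85.5 − 80.5 = 5
x=50: ŷ = 0.5 + 2·50 = 100.5; r = 96.5 − 100.5 = -4
|r| > 2.5: x=20 (|r|=3), x=40 (|r|=5), x=50 (|r|=4) → 3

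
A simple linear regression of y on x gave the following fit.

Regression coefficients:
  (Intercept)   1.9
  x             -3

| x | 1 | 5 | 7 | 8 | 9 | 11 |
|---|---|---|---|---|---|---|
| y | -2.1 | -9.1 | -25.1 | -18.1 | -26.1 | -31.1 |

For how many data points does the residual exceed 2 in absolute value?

3

x=1: ŷ = 1.9 − 3·1 = -1.1; e = -2.1 − (-1.1) = -1
x=5: ŷ = 1.9 − 3·5 = -13.1; e = -9.1 − (-13.1) = 4
x=7: ŷ = 1.9 − 3·7 = -19.1; e = -25.1 − (-19.1) = -6
x=8: ŷ = 1.9 − 3·8 = -22.1; e = -18.1 − (-22.1) = 4
x=9: ŷ = 1.9 − 3·9 = -25.1; e = -26.1 − (-25.1) = -1
x=11: ŷ = 1.9 − 3·11 = -31.1; e = -31.1 − (-31.1) = 0
|e| > 2: x=5 (|e|=4), x=7 (|e|=6), x=8 (|e|=4) → 3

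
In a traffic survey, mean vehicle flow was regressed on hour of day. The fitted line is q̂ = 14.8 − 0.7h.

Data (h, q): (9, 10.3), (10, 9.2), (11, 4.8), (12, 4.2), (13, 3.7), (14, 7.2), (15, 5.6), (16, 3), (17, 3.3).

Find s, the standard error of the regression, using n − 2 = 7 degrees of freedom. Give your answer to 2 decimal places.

s = 1.94

h=9: q̂ = 14.8 − 0.7·9 = 8.5; r = 10.3 − 8.5 = 1.8
h=10: q̂ = 14.8 − 0.7·10 = 7.8; r = 9.2 − 7.8 = 1.4
h=11: q̂ = 14.8 − 0.7·11 = 7.1; r = 4.8 − 7.1 = -2.3
h=12: q̂ = 14.8 − 0.7·12 = 6.4; r = 4.2 − 6.4 = -2.2
h=13: q̂ = 14.8 − 0.7·13 = 5.7; r = 3.7 − 5.7 = -2
h=14: q̂ = 14.8 − 0.7·14 = 5; r = 7.2 − 5 = 2.2
h=15: q̂ = 14.8 − 0.7·15 = 4.3; r = 5.6 − 4.3 = 1.3
h=16: q̂ = 14.8 − 0.7·16 = 3.6; r = 3 − 3.6 = -0.6
h=17: q̂ = 14.8 − 0.7·17 = 2.9; r = 3.3 − 2.9 = 0.4
SSE = 3.24 + 1.96 + 5.29 + 4.84 + 4 + 4.84 + 1.69 + 0.36 + 0.16 = 26.38
s = √(26.38/7) = √3.76857 ≈ 1.94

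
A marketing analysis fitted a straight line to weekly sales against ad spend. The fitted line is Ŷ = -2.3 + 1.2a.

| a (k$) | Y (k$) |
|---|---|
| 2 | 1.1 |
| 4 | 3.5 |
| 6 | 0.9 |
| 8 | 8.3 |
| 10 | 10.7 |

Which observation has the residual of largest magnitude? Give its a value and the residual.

a=2: Ŷ = -2.3 + 1.2·2 = 0.1; e = 1.1 − 0.1 = 1
a=4: Ŷ = -2.3 + 1.2·4 = 2.5; e = 3.5 − 2.5 = 1
a=6: Ŷ = -2.3 + 1.2·6 = 4.9; e = 0.9 − 4.9 = -4
a=8: Ŷ = -2.3 + 1.2·8 = 7.3; e = 8.3 − 7.3 = 1
a=10: Ŷ = -2.3 + 1.2·10 = 9.7; e = 10.7 − 9.7 = 1
Largest |e| is 4 at a = 6, residual -4.

a = 6, e = -4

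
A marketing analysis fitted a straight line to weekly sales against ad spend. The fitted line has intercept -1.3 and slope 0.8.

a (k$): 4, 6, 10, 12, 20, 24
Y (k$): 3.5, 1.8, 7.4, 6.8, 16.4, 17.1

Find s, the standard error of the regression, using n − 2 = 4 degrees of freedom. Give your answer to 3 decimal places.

a=4: ŷ = -1.3 + 0.8·4 = 1.9; e = 3.5 − 1.9 = 1.6
a=6: ŷ = -1.3 + 0.8·6 = 3.5; e = 1.8 − 3.5 = -1.7
a=10: ŷ = -1.3 + 0.8·10 = 6.7; e = 7.4 − 6.7 = 0.7
a=12: ŷ = -1.3 + 0.8·12 = 8.3; e = 6.8 − 8.3 = -1.5
a=20: ŷ = -1.3 + 0.8·20 = 14.7; e = 16.4 − 14.7 = 1.7
a=24: ŷ = -1.3 + 0.8·24 = 17.9; e = 17.1 − 17.9 = -0.8
SSE = 2.56 + 2.89 + 0.49 + 2.25 + 2.89 + 0.64 = 11.72
s = √(11.72/4) = √2.93 ≈ 1.712

s = 1.712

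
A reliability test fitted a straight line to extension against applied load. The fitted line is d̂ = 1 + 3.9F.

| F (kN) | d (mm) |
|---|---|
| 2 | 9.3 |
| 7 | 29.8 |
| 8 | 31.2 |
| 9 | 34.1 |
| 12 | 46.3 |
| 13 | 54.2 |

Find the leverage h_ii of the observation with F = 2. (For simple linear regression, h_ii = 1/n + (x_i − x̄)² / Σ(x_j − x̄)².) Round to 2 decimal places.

F̄ = (2 + 7 + 8 + 9 + 12 + 13)/6 = 8.5
Σ(F − F̄)² = 42.25 + 2.25 + 0.25 + 0.25 + 12.25 + 20.25 = 77.5
h = 1/6 + (-6.5)²/77.5 = 0.166667 + 0.545161 = 0.71

h = 0.71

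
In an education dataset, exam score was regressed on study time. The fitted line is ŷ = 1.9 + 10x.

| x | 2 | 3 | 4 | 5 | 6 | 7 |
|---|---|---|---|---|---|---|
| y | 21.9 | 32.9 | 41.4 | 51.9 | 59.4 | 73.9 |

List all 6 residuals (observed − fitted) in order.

x=2: ŷ = 1.9 + 10·2 = 21.9; r = 21.9 − 21.9 = 0
x=3: ŷ = 1.9 + 10·3 = 31.9; r = 32.9 − 31.9 = 1
x=4: ŷ = 1.9 + 10·4 = 41.9; r = 41.4 − 41.9 = -0.5
x=5: ŷ = 1.9 + 10·5 = 51.9; r = 51.9 − 51.9 = 0
x=6: ŷ = 1.9 + 10·6 = 61.9; r = 59.4 − 61.9 = -2.5
x=7: ŷ = 1.9 + 10·7 = 71.9; r = 73.9 − 71.9 = 2

0, 1, -0.5, 0, -2.5, 2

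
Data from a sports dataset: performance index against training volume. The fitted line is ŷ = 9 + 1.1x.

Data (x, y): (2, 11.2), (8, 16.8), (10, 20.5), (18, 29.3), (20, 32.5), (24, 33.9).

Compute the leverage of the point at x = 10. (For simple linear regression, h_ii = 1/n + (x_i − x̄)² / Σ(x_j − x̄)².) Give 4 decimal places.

h = 0.2054

x̄ = (2 + 8 + 10 + 18 + 20 + 24)/6 = 13.6667
Σ(x − x̄)² = 136.111 + 32.1111 + 13.4444 + 18.7778 + 40.1111 + 106.778 = 347.333
h = 1/6 + (-3.66667)²/347.333 = 0.166667 + 0.0387076 = 0.2054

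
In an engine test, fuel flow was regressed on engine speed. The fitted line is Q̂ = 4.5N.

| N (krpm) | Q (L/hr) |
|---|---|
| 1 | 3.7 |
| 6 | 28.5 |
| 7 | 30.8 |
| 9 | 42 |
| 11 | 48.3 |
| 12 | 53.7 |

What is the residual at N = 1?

r = -0.8

Q̂ = 4.5·1 = 4.5
r = 3.7 − 4.5 = -0.8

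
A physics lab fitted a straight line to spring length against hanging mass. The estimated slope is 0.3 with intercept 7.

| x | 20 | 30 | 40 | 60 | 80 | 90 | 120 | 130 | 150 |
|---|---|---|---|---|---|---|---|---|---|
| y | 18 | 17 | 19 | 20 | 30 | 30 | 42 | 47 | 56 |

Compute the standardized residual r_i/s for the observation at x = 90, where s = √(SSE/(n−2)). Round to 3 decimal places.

-1.141

x=20: ŷ = 7 + 0.3·20 = 13; r = 18 − 13 = 5
x=30: ŷ = 7 + 0.3·30 = 16; r = 17 − 16 = 1
x=40: ŷ = 7 + 0.3·40 = 19; r = 19 − 19 = 0
x=60: ŷ = 7 + 0.3·60 = 25; r = 20 − 25 = -5
x=80: ŷ = 7 + 0.3·80 = 31; r = 30 − 31 = -1
x=90: ŷ = 7 + 0.3·90 = 34; r = 30 − 34 = -4
x=120: ŷ = 7 + 0.3·120 = 43; r = 42 − 43 = -1
x=130: ŷ = 7 + 0.3·130 = 46; r = 47 − 46 = 1
x=150: ŷ = 7 + 0.3·150 = 52; r = 56 − 52 = 4
SSE = 25 + 1 + 0 + 25 + 1 + 16 + 1 + 1 + 16 = 86
s = √(86/7) = 3.5051
r/s = -4 / 3.5051 = -1.141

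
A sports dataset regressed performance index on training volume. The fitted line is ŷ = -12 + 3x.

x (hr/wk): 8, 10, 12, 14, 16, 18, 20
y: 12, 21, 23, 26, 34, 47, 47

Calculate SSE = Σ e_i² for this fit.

SSE = 56

x=8: ŷ = -12 + 3·8 = 12; e = 12 − 12 = 0
x=10: ŷ = -12 + 3·10 = 18; e = 21 − 18 = 3
x=12: ŷ = -12 + 3·12 = 24; e = 23 − 24 = -1
x=14: ŷ = -12 + 3·14 = 30; e = 26 − 30 = -4
x=16: ŷ = -12 + 3·16 = 36; e = 34 − 36 = -2
x=18: ŷ = -12 + 3·18 = 42; e = 47 − 42 = 5
x=20: ŷ = -12 + 3·20 = 48; e = 47 − 48 = -1
SSE = 0 + 9 + 1 + 16 + 4 + 25 + 1 = 56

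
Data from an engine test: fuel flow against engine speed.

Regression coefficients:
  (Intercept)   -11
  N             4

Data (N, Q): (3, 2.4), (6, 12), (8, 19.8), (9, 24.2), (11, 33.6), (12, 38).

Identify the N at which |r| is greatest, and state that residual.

N = 3, r = 1.4

N=3: Q̂ = -11 + 4·3 = 1; r = 2.4 − 1 = 1.4
N=6: Q̂ = -11 + 4·6 = 13; r = 12 − 13 = -1
N=8: Q̂ = -11 + 4·8 = 21; r = 19.8 − 21 = -1.2
N=9: Q̂ = -11 + 4·9 = 25; r = 24.2 − 25 = -0.8
N=11: Q̂ = -11 + 4·11 = 33; r = 33.6 − 33 = 0.6
N=12: Q̂ = -11 + 4·12 = 37; r = 38 − 37 = 1
Largest |r| is 1.4 at N = 3, residual 1.4.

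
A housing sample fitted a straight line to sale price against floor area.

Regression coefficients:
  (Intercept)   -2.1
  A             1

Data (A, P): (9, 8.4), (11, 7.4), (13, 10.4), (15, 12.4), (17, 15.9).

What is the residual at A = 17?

e = 1

P̂ = -2.1 + 17 = 14.9
e = 15.9 − 14.9 = 1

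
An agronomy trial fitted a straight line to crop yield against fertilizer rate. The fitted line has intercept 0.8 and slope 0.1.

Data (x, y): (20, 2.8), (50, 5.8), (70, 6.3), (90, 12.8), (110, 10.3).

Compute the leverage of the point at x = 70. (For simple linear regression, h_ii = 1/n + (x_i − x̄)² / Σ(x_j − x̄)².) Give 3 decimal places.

x̄ = (20 + 50 + 70 + 90 + 110)/5 = 68
Σ(x − x̄)² = 2304 + 324 + 4 + 484 + 1764 = 4880
h = 1/5 + (2)²/4880 = 0.2 + 0.000819672 = 0.201

h = 0.201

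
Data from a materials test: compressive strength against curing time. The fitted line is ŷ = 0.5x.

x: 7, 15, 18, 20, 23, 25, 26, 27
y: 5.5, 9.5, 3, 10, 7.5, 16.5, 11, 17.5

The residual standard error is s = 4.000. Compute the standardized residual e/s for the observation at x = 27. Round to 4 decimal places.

ŷ = 0.5·27 = 13.5
e = 17.5 − 13.5 = 4
e/s = 4 / 4.000 = 1.0000

1.0000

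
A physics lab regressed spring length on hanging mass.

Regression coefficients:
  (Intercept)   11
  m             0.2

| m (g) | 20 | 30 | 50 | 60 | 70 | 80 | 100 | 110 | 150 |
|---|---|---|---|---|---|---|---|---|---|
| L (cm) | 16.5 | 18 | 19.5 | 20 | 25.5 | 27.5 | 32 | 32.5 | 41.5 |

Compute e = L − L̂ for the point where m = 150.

e = 0.5

L̂ = 11 + 0.2·150 = 41
e = 41.5 − 41 = 0.5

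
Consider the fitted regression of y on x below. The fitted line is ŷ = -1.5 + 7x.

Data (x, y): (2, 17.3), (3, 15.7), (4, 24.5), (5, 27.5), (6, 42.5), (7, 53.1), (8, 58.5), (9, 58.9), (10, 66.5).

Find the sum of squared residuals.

SSE = 139.6

x=2: ŷ = -1.5 + 7·2 = 12.5; r = 17.3 − 12.5 = 4.8
x=3: ŷ = -1.5 + 7·3 = 19.5; r = 15.7 − 19.5 = -3.8
x=4: ŷ = -1.5 + 7·4 = 26.5; r = 24.5 − 26.5 = -2
x=5: ŷ = -1.5 + 7·5 = 33.5; r = 27.5 − 33.5 = -6
x=6: ŷ = -1.5 + 7·6 = 40.5; r = 42.5 − 40.5 = 2
x=7: ŷ = -1.5 + 7·7 = 47.5; r = 53.1 − 47.5 = 5.6
x=8: ŷ = -1.5 + 7·8 = 54.5; r = 58.5 − 54.5 = 4
x=9: ŷ = -1.5 + 7·9 = 61.5; r = 58.9 − 61.5 = -2.6
x=10: ŷ = -1.5 + 7·10 = 68.5; r = 66.5 − 68.5 = -2
SSE = 23.04 + 14.44 + 4 + 36 + 4 + 31.36 + 16 + 6.76 + 4 = 139.6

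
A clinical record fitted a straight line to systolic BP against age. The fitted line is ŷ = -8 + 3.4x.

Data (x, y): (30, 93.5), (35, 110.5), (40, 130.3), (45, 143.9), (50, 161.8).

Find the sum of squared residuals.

SSE = 7.04

x=30: ŷ = -8 + 3.4·30 = 94; e = 93.5 − 94 = -0.5
x=35: ŷ = -8 + 3.4·35 = 111; e = 110.5 − 111 = -0.5
x=40: ŷ = -8 + 3.4·40 = 128; e = 130.3 − 128 = 2.3
x=45: ŷ = -8 + 3.4·45 = 145; e = 143.9 − 145 = -1.1
x=50: ŷ = -8 + 3.4·50 = 162; e = 161.8 − 162 = -0.2
SSE = 0.25 + 0.25 + 5.29 + 1.21 + 0.04 = 7.04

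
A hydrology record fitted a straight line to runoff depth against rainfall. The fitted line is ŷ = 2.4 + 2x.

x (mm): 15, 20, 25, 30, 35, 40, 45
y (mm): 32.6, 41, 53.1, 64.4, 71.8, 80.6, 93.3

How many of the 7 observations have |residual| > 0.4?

6

x=15: ŷ = 2.4 + 2·15 = 32.4; r = 32.6 − 32.4 = 0.2
x=20: ŷ = 2.4 + 2·20 = 42.4; r = 41 − 42.4 = -1.4
x=25: ŷ = 2.4 + 2·25 = 52.4; r = 53.1 − 52.4 = 0.7
x=30: ŷ = 2.4 + 2·30 = 62.4; r = 64.4 − 62.4 = 2
x=35: ŷ = 2.4 + 2·35 = 72.4; r = 71.8 − 72.4 = -0.6
x=40: ŷ = 2.4 + 2·40 = 82.4; r = 80.6 − 82.4 = -1.8
x=45: ŷ = 2.4 + 2·45 = 92.4; r = 93.3 − 92.4 = 0.9
|r| > 0.4: x=20 (|r|=1.4), x=25 (|r|=0.7), x=30 (|r|=2), x=35 (|r|=0.6), x=40 (|r|=1.8), x=45 (|r|=0.9) → 6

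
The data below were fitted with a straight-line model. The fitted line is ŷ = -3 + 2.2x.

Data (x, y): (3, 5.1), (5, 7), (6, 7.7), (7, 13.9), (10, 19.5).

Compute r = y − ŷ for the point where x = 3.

ŷ = -3 + 2.2·3 = 3.6
r = 5.1 − 3.6 = 1.5

r = 1.5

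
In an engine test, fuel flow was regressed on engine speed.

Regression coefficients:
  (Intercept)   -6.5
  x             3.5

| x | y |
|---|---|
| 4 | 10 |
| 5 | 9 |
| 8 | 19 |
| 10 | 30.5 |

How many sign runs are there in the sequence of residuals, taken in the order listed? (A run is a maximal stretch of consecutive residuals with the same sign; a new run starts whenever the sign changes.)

x=4: ŷ = -6.5 + 3.5·4 = 7.5; r = 10 − 7.5 = 2.5
x=5: ŷ = -6.5 + 3.5·5 = 11; r = 9 − 11 = -2
x=8: ŷ = -6.5 + 3.5·8 = 21.5; r = 19 − 21.5 = -2.5
x=10: ŷ = -6.5 + 3.5·10 = 28.5; r = 30.5 − 28.5 = 2
Signs: + − − +
Runs: +×1, −×2, +×1 → 3

3 runs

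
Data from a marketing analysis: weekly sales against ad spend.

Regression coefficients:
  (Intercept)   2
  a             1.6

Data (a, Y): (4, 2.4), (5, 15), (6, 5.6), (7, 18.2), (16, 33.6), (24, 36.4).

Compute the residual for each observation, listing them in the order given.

a=4: ŷ = 2 + 1.6·4 = 8.4; e = 2.4 − 8.4 = -6
a=5: ŷ = 2 + 1.6·5 = 10; e = 15 − 10 = 5
a=6: ŷ = 2 + 1.6·6 = 11.6; e = 5.6 − 11.6 = -6
a=7: ŷ = 2 + 1.6·7 = 13.2; e = 18.2 − 13.2 = 5
a=16: ŷ = 2 + 1.6·16 = 27.6; e = 33.6 − 27.6 = 6
a=24: ŷ = 2 + 1.6·24 = 40.4; e = 36.4 − 40.4 = -4

-6, 5, -6, 5, 6, -4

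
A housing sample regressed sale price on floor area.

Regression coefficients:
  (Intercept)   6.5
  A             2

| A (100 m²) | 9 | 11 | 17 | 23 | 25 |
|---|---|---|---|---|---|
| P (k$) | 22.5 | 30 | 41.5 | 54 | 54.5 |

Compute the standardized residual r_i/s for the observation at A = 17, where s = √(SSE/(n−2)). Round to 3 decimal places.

0.471

A=9: P̂ = 6.5 + 2·9 = 24.5; r = 22.5 − 24.5 = -2
A=11: P̂ = 6.5 + 2·11 = 28.5; r = 30 − 28.5 = 1.5
A=17: P̂ = 6.5 + 2·17 = 40.5; r = 41.5 − 40.5 = 1
A=23: P̂ = 6.5 + 2·23 = 52.5; r = 54 − 52.5 = 1.5
A=25: P̂ = 6.5 + 2·25 = 56.5; r = 54.5 − 56.5 = -2
SSE = 4 + 2.25 + 1 + 2.25 + 4 = 13.5
s = √(13.5/3) = 2.12132
r/s = 1 / 2.12132 = 0.471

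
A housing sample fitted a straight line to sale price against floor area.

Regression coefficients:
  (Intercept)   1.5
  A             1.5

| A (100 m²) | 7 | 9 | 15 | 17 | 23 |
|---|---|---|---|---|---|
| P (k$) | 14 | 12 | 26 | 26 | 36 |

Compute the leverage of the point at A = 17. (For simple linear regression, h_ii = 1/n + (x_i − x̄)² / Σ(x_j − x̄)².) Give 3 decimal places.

h = 0.248

Ā = (7 + 9 + 15 + 17 + 23)/5 = 14.2
Σ(A − Ā)² = 51.84 + 27.04 + 0.64 + 7.84 + 77.44 = 164.8
h = 1/5 + (2.8)²/164.8 = 0.2 + 0.0475728 = 0.248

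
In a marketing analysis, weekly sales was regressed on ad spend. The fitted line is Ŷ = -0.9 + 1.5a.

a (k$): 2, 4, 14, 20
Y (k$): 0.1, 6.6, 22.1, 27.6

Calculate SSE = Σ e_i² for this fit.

a=2: Ŷ = -0.9 + 1.5·2 = 2.1; e = 0.1 − 2.1 = -2
a=4: Ŷ = -0.9 + 1.5·4 = 5.1; e = 6.6 − 5.1 = 1.5
a=14: Ŷ = -0.9 + 1.5·14 = 20.1; e = 22.1 − 20.1 = 2
a=20: Ŷ = -0.9 + 1.5·20 = 29.1; e = 27.6 − 29.1 = -1.5
SSE = 4 + 2.25 + 4 + 2.25 = 12.5

SSE = 12.5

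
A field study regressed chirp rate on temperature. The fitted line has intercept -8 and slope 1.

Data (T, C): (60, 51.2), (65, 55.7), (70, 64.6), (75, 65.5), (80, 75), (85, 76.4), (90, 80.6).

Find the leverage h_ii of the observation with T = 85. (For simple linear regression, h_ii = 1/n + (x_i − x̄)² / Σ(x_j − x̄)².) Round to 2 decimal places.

T̄ = (60 + 65 + 70 + 75 + 80 + 85 + 90)/7 = 75
Σ(T − T̄)² = 225 + 100 + 25 + 0 + 25 + 100 + 225 = 700
h = 1/7 + (10)²/700 = 0.142857 + 0.142857 = 0.29

h = 0.29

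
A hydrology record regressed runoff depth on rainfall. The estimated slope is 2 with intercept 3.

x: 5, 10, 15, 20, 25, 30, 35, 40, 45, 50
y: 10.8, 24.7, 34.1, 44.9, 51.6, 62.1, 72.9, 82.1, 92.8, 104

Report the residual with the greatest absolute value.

e = -2.2

x=5: ŷ = 3 + 2·5 = 13; e = 10.8 − 13 = -2.2
x=10: ŷ = 3 + 2·10 = 23; e = 24.7 − 23 = 1.7
x=15: ŷ = 3 + 2·15 = 33; e = 34.1 − 33 = 1.1
x=20: ŷ = 3 + 2·20 = 43; e = 44.9 − 43 = 1.9
x=25: ŷ = 3 + 2·25 = 53; e = 51.6 − 53 = -1.4
x=30: ŷ = 3 + 2·30 = 63; e = 62.1 − 63 = -0.9
x=35: ŷ = 3 + 2·35 = 73; e = 72.9 − 73 = -0.1
x=40: ŷ = 3 + 2·40 = 83; e = 82.1 − 83 = -0.9
x=45: ŷ = 3 + 2·45 = 93; e = 92.8 − 93 = -0.2
x=50: ŷ = 3 + 2·50 = 103; e = 104 − 103 = 1
Largest |e| is 2.2 at x = 5, residual -2.2.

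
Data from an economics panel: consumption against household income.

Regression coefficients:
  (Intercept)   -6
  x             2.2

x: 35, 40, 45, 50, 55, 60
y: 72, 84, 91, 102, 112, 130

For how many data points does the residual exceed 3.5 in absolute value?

1

x=35: ŷ = -6 + 2.2·35 = 71; r = 72 − 71 = 1
x=40: ŷ = -6 + 2.2·40 = 82; r = 84 − 82 = 2
x=45: ŷ = -6 + 2.2·45 = 93; r = 91 − 93 = -2
x=50: ŷ = -6 + 2.2·50 = 104; r = 102 − 104 = -2
x=55: ŷ = -6 + 2.2·55 = 115; r = 112 − 115 = -3
x=60: ŷ = -6 + 2.2·60 = 126; r = 130 − 126 = 4
|r| > 3.5: x=60 (|r|=4) → 1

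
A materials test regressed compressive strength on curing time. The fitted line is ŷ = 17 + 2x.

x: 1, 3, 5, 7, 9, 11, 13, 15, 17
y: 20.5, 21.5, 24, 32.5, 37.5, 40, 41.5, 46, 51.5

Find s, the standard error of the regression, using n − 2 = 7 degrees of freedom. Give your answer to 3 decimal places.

x=1: ŷ = 17 + 2·1 = 19; r = 20.5 − 19 = 1.5
x=3: ŷ = 17 + 2·3 = 23; r = 21.5 − 23 = -1.5
x=5: ŷ = 17 + 2·5 = 27; r = 24 − 27 = -3
x=7: ŷ = 17 + 2·7 = 31; r = 32.5 − 31 = 1.5
x=9: ŷ = 17 + 2·9 = 35; r = 37.5 − 35 = 2.5
x=11: ŷ = 17 + 2·11 = 39; r = 40 − 39 = 1
x=13: ŷ = 17 + 2·13 = 43; r = 41.5 − 43 = -1.5
x=15: ŷ = 17 + 2·15 = 47; r = 46 − 47 = -1
x=17: ŷ = 17 + 2·17 = 51; r = 51.5 − 51 = 0.5
SSE = 2.25 + 2.25 + 9 + 2.25 + 6.25 + 1 + 2.25 + 1 + 0.25 = 26.5
s = √(26.5/7) = √3.78571 ≈ 1.946

s = 1.946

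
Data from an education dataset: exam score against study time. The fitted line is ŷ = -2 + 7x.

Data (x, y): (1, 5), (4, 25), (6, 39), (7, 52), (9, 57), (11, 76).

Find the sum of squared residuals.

SSE = 44

x=1: ŷ = -2 + 7·1 = 5; e = 5 − 5 = 0
x=4: ŷ = -2 + 7·4 = 26; e = 25 − 26 = -1
x=6: ŷ = -2 + 7·6 = 40; e = 39 − 40 = -1
x=7: ŷ = -2 + 7·7 = 47; e = 52 − 47 = 5
x=9: ŷ = -2 + 7·9 = 61; e = 57 − 61 = -4
x=11: ŷ = -2 + 7·11 = 75; e = 76 − 75 = 1
SSE = 0 + 1 + 1 + 25 + 16 + 1 = 44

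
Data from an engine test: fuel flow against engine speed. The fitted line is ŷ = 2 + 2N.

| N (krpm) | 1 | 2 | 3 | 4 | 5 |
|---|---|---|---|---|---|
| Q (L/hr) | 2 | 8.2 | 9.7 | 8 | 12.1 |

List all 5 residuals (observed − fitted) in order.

-2, 2.2, 1.7, -2, 0.1

N=1: ŷ = 2 + 2·1 = 4; e = 2 − 4 = -2
N=2: ŷ = 2 + 2·2 = 6; e = 8.2 − 6 = 2.2
N=3: ŷ = 2 + 2·3 = 8; e = 9.7 − 8 = 1.7
N=4: ŷ = 2 + 2·4 = 10; e = 8 − 10 = -2
N=5: ŷ = 2 + 2·5 = 12; e = 12.1 − 12 = 0.1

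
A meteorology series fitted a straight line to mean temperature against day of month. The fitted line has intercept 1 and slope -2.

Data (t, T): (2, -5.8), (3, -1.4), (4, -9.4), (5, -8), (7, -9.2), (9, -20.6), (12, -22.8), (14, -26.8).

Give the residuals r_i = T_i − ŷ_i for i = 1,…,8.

t=2: ŷ = 1 − 2·2 = -3; r = -5.8 − (-3) = -2.8
t=3: ŷ = 1 − 2·3 = -5; r = -1.4 − (-5) = 3.6
t=4: ŷ = 1 − 2·4 = -7; r = -9.4 − (-7) = -2.4
t=5: ŷ = 1 − 2·5 = -9; r = -8 − (-9) = 1
t=7: ŷ = 1 − 2·7 = -13; r = -9.2 − (-13) = 3.8
t=9: ŷ = 1 − 2·9 = -17; r = -20.6 − (-17) = -3.6
t=12: ŷ = 1 − 2·12 = -23; r = -22.8 − (-23) = 0.2
t=14: ŷ = 1 − 2·14 = -27; r = -26.8 − (-27) = 0.2

-2.8, 3.6, -2.4, 1, 3.8, -3.6, 0.2, 0.2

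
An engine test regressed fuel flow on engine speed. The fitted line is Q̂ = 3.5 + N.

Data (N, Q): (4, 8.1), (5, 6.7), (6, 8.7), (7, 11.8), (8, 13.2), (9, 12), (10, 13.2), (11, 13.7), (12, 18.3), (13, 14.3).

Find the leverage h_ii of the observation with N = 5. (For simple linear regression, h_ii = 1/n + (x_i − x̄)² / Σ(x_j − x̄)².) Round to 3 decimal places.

h = 0.248

N̄ = (4 + 5 + 6 + 7 + 8 + 9 + 10 + 11 + 12 + 13)/10 = 8.5
Σ(N − N̄)² = 20.25 + 12.25 + 6.25 + 2.25 + 0.25 + 0.25 + 2.25 + 6.25 + 12.25 + 20.25 = 82.5
h = 1/10 + (-3.5)²/82.5 = 0.1 + 0.148485 = 0.248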